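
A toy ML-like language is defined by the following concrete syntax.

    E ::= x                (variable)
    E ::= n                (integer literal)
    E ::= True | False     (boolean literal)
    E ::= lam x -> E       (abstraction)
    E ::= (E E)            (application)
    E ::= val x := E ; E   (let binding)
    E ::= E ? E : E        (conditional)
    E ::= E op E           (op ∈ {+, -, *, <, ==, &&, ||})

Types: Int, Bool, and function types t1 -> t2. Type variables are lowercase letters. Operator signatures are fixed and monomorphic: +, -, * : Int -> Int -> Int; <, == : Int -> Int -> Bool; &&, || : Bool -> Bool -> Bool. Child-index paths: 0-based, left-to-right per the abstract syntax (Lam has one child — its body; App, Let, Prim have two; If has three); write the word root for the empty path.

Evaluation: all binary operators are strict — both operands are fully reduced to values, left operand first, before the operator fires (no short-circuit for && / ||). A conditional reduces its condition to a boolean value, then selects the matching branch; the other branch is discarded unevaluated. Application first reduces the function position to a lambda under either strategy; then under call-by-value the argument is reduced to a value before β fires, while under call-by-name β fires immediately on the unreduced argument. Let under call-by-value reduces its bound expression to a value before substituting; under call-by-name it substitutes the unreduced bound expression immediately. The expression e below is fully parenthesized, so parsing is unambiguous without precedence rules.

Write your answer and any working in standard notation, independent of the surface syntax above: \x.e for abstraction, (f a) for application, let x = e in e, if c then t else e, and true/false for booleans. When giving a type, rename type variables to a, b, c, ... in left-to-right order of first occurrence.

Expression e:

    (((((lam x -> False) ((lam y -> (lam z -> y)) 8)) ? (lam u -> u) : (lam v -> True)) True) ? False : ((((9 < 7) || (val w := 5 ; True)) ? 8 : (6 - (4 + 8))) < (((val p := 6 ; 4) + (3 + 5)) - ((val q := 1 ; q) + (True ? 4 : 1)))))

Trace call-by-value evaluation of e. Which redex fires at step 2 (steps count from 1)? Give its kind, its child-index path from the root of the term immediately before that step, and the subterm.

Working:
step 0: (if ((if ((\x.false) ((\y.(\z.y)) 8)) then (\u.u) else (\v.true)) true) then false else ((if ((9 < 7) || (let w = 5 in true)) then 8 else (6 - (4 + 8))) < (((let p = 6 in 4) + (3 + 5)) - ((let q = 1 in q) + (if true then 4 else 1)))))
step 1: [beta@0.0.0.1] (if ((if ((\x.false) (\z.8)) then (\u.u) else (\v.true)) true) then false else ((if ((9 < 7) || (let w = 5 in true)) then 8 else (6 - (4 + 8))) < (((let p = 6 in 4) + (3 + 5)) - ((let q = 1 in q) + (if true then 4 else 1)))))
step 2: [beta@0.0.0] (if ((if false then (\u.u) else (\v.true)) true) then false else ((if ((9 < 7) || (let w = 5 in true)) then 8 else (6 - (4 + 8))) < (((let p = 6 in 4) + (3 + 5)) - ((let q = 1 in q) + (if true then 4 else 1)))))

Answer: beta at 0.0.0 : ((\x.false) (\z.8))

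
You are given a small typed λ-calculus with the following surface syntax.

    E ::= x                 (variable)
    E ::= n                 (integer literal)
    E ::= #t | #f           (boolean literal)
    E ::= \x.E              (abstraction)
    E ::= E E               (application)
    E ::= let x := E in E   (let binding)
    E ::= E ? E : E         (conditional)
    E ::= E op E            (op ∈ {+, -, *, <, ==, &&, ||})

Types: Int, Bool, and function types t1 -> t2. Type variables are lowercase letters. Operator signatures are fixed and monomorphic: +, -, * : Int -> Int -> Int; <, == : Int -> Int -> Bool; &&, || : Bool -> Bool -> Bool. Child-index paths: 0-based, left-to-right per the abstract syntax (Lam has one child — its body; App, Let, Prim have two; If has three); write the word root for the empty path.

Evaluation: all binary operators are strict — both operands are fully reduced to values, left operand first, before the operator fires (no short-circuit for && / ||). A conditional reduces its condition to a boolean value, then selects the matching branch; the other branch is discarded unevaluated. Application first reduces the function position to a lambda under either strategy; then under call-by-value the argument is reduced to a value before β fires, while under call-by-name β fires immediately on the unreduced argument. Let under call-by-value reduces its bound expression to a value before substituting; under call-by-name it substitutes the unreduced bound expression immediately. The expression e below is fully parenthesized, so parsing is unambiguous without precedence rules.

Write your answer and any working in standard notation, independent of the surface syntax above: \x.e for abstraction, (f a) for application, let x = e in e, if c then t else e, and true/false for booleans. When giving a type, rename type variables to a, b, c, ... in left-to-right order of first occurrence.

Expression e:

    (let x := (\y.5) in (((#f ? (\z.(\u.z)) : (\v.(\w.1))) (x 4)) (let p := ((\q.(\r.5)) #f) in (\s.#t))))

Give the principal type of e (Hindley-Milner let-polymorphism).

Derivation:
\y._ : a -> Int
let x : forall. a -> Int
  unify Bool ~ Bool
z : b
\u._ : c -> b
\z._ : b -> c -> b
\w._ : e -> Int
\v._ : d -> e -> Int
  unify b -> c -> b ~ d -> e -> Int
  unify b ~ d
  unify c -> d ~ e -> Int
  unify c ~ e
  unify d ~ Int
x : f -> Int
  unify f -> Int ~ Int -> g
  unify f ~ Int
  unify Int ~ g
_ _ : Int
  unify Int -> e -> Int ~ Int -> h
  unify Int ~ Int
  unify e -> Int ~ h
_ _ : e -> Int
\r._ : j -> Int
\q._ : i -> j -> Int
  unify i -> j -> Int ~ Bool -> k
  unify i ~ Bool
  unify j -> Int ~ k
_ _ : j -> Int
let p : forall. j -> Int
\s._ : l -> Bool
  unify e -> Int ~ (l -> Bool) -> m
  unify e ~ l -> Bool
  unify Int ~ m
_ _ : Int

Answer: Int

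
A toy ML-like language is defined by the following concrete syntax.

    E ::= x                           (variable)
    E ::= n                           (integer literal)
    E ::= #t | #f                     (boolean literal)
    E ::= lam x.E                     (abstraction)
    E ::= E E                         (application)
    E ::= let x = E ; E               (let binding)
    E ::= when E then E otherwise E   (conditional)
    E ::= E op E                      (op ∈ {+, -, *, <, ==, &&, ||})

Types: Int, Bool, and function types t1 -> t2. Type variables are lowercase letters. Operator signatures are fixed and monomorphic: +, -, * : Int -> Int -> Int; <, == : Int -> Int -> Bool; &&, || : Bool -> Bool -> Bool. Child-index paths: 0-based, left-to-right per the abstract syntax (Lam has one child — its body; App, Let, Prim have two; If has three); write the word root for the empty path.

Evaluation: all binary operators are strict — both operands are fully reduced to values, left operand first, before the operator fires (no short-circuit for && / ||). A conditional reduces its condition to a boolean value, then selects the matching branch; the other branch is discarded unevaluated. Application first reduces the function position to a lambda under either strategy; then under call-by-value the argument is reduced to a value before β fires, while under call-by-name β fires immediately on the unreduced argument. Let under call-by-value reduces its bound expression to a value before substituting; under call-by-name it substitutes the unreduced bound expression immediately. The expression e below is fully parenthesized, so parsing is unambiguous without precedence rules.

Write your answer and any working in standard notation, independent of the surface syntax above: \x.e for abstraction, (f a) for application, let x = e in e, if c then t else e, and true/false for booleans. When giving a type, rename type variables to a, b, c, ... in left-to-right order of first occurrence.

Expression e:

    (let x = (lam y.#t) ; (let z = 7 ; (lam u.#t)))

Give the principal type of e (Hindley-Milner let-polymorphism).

Working:
\y._ : a -> Bool
let x : forall. a -> Bool
let z : Int
\u._ : b -> Bool

Answer: a -> Bool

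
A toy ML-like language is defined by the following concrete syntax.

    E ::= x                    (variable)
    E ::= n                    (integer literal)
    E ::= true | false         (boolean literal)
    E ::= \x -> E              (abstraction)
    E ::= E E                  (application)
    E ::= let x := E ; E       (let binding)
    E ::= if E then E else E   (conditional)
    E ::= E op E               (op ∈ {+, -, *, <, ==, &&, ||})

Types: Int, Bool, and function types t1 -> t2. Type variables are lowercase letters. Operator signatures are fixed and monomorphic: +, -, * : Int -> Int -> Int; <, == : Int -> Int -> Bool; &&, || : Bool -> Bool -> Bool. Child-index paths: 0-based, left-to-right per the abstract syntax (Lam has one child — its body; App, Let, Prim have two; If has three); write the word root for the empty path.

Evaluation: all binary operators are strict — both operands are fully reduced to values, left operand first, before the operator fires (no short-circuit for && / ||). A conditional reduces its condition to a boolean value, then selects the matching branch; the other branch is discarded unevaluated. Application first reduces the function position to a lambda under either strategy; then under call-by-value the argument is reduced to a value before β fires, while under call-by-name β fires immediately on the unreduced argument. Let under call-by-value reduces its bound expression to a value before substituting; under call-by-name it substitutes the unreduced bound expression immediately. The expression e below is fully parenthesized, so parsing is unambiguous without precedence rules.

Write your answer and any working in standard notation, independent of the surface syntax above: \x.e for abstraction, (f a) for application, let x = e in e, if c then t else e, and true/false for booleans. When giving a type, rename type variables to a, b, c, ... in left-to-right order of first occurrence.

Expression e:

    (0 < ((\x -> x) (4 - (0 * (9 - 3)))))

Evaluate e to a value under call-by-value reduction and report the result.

Answer: true

Trace:
step 0: (0 < ((\x.x) (4 - (0 * (9 - 3)))))
step 1: [delta@1.1.1.1] (0 < ((\x.x) (4 - (0 * 6))))
step 2: [delta@1.1.1] (0 < ((\x.x) (4 - 0)))
step 3: [delta@1.1] (0 < ((\x.x) 4))
step 4: [beta@1] (0 < 4)
step 5: [delta@root] true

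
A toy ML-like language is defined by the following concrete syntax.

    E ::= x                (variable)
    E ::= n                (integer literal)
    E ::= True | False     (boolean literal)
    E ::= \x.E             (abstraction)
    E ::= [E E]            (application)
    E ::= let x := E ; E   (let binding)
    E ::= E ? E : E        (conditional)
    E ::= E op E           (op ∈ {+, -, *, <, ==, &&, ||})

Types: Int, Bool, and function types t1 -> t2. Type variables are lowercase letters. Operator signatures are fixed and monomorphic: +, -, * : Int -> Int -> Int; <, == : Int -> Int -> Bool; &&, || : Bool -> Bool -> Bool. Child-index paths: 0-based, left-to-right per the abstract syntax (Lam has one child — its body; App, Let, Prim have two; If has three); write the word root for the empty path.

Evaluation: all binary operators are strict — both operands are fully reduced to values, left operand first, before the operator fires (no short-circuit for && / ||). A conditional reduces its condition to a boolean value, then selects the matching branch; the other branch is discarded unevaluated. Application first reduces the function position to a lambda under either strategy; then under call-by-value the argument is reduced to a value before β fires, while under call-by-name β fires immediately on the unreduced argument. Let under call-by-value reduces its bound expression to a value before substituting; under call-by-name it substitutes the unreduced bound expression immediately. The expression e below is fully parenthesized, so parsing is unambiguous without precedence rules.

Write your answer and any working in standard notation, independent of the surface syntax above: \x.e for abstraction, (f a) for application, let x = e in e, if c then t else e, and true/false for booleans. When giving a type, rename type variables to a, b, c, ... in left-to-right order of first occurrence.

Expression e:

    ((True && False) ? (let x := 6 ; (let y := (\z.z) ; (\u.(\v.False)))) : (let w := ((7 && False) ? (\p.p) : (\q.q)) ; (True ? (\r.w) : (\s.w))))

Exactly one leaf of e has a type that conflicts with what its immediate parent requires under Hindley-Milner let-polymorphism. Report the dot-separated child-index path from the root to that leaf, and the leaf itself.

Answer: 2.0.0.0 : 7

Working:
  unify Bool ~ Bool
  unify Bool ~ Bool
  unify Bool ~ Bool
let x : Int
z : a
\z._ : a -> a
let y : forall. a -> a
\v._ : c -> Bool
\u._ : b -> c -> Bool
  unify Int ~ Bool
  FAIL: mismatch Int ~ Bool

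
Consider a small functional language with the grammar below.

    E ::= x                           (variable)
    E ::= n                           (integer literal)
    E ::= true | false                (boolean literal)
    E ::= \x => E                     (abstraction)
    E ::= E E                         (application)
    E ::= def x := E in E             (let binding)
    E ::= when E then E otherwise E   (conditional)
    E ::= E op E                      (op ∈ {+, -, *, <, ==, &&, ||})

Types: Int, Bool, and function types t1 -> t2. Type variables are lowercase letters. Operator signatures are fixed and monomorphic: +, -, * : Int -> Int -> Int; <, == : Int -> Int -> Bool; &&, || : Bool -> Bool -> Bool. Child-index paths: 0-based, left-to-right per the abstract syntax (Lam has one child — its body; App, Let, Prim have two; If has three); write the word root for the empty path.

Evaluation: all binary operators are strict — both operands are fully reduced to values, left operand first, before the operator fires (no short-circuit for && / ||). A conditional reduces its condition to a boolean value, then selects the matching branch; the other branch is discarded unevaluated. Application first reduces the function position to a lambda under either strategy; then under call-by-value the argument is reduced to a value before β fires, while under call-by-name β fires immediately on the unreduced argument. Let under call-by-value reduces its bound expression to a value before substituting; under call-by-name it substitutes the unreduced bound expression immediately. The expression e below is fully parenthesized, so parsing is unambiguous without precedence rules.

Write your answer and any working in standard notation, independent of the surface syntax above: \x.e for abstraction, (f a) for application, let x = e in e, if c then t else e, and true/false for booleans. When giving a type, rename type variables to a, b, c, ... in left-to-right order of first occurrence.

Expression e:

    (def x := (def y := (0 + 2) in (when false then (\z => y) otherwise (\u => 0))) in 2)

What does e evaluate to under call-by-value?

Trace:
step 0: (let x = (let y = (0 + 2) in (if false then (\z.y) else (\u.0))) in 2)
step 1: [delta@0.0] (let x = (let y = 2 in (if false then (\z.y) else (\u.0))) in 2)
step 2: [let@0] (let x = (if false then (\z.2) else (\u.0)) in 2)
step 3: [if@0] (let x = (\u.0) in 2)
step 4: [let@root] 2

Answer: 2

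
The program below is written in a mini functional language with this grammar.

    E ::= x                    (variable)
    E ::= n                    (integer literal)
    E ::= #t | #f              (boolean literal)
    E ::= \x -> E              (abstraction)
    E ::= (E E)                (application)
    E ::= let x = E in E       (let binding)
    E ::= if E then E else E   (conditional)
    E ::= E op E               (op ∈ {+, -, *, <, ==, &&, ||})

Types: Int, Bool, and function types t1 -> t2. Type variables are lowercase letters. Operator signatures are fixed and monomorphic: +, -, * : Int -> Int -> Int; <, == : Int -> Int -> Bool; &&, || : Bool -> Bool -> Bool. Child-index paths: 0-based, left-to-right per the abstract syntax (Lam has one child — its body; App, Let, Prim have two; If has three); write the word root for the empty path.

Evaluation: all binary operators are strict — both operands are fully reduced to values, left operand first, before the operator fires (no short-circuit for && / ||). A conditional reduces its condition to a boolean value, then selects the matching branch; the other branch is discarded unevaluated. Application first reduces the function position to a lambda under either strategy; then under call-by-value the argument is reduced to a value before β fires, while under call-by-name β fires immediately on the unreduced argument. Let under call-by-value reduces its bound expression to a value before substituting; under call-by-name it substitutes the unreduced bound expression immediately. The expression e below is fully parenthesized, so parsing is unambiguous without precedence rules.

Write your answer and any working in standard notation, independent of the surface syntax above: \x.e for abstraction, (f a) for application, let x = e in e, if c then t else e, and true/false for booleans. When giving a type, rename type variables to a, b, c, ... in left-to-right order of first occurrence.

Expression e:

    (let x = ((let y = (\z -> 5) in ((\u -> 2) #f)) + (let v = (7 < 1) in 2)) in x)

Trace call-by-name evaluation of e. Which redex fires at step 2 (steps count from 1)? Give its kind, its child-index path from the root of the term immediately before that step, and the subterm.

Answer: let at 0 : (let y = (\z.5) in ((\u.2) false))

Working:
step 0: (let x = ((let y = (\z.5) in ((\u.2) false)) + (let v = (7 < 1) in 2)) in x)
step 1: [let@root] ((let y = (\z.5) in ((\u.2) false)) + (let v = (7 < 1) in 2))
step 2: [let@0] (((\u.2) false) + (let v = (7 < 1) in 2))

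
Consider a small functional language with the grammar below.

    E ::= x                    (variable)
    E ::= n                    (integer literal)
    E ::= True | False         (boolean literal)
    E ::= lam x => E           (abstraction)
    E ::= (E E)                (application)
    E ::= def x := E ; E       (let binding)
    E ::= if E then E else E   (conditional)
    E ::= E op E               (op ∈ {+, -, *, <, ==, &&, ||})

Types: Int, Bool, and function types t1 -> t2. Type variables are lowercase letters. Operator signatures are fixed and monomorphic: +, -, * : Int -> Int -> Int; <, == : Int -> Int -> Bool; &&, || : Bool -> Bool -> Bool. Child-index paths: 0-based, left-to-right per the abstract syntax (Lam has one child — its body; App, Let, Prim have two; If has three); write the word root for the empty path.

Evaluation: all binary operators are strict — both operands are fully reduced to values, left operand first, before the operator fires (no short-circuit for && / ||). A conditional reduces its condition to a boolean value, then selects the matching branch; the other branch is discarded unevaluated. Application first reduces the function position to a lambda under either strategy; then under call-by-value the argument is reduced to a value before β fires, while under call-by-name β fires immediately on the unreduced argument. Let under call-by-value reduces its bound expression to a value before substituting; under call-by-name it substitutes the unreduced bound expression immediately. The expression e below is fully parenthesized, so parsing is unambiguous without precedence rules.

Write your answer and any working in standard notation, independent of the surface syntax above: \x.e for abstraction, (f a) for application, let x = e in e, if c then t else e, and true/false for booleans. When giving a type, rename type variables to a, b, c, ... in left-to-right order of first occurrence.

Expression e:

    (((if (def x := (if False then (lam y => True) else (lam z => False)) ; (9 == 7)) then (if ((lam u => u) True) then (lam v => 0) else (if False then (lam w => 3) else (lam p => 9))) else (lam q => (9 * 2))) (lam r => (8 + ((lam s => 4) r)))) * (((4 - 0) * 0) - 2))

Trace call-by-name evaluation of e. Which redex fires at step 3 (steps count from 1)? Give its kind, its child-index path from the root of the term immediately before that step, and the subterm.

Answer: if at 0.0 : (if false then (if ((\u.u) true) then (\v.0) else (if false then (\w.3) else (\p.9))) else (\q.(9 * 2)))

Derivation:
step 0: (((if (let x = (if false then (\y.true) else (\z.false)) in (9 == 7)) then (if ((\u.u) true) then (\v.0) else (if false then (\w.3) else (\p.9))) else (\q.(9 * 2))) (\r.(8 + ((\s.4) r)))) * (((4 - 0) * 0) - 2))
step 1: [let@0.0.0] (((if (9 == 7) then (if ((\u.u) true) then (\v.0) else (if false then (\w.3) else (\p.9))) else (\q.(9 * 2))) (\r.(8 + ((\s.4) r)))) * (((4 - 0) * 0) - 2))
step 2: [delta@0.0.0] (((if false then (if ((\u.u) true) then (\v.0) else (if false then (\w.3) else (\p.9))) else (\q.(9 * 2))) (\r.(8 + ((\s.4) r)))) * (((4 - 0) * 0) - 2))
step 3: [if@0.0] (((\q.(9 * 2)) (\r.(8 + ((\s.4) r)))) * (((4 - 0) * 0) - 2))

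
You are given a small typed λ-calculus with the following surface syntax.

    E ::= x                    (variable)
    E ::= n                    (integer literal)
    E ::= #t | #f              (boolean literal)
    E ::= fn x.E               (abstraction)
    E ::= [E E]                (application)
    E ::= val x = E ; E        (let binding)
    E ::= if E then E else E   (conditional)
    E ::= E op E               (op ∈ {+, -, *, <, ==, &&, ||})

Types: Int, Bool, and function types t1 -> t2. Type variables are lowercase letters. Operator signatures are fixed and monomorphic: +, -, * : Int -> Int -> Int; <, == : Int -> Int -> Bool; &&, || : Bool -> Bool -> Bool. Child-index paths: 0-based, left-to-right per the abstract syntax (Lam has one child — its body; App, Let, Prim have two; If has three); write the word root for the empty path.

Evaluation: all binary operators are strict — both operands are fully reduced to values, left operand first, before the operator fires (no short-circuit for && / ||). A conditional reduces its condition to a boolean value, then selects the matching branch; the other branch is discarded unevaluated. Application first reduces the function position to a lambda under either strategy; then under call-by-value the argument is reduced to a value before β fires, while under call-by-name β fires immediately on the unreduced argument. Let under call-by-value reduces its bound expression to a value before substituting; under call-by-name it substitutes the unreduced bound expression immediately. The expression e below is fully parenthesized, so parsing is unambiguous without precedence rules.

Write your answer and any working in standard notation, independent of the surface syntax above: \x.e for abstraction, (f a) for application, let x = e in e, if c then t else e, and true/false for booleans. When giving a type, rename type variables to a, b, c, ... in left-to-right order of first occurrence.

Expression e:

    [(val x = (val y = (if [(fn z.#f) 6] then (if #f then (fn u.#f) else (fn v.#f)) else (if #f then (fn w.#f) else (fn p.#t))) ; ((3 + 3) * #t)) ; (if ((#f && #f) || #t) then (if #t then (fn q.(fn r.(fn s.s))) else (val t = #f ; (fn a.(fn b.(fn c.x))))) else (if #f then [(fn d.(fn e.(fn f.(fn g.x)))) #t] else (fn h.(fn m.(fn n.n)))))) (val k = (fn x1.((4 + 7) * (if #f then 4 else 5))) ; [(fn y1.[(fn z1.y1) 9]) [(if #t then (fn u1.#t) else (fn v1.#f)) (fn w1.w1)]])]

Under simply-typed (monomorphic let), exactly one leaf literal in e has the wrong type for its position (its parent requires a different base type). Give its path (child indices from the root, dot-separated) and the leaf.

Answer: 0.0.1.1 : true

Working:
\z._ : a -> Bool
  unify a -> Bool ~ Int -> b
  unify a ~ Int
  unify Bool ~ b
_ _ : Bool
  unify Bool ~ Bool
  unify Bool ~ Bool
\u._ : c -> Bool
\v._ : d -> Bool
  unify c -> Bool ~ d -> Bool
  unify c ~ d
  unify Bool ~ Bool
  unify Bool ~ Bool
\w._ : e -> Bool
\p._ : f -> Bool
  unify e -> Bool ~ f -> Bool
  unify e ~ f
  unify Bool ~ Bool
  unify d -> Bool ~ f -> Bool
  unify d ~ f
  unify Bool ~ Bool
let y : f -> Bool
  unify Int ~ Int
  unify Int ~ Int
  unify Int ~ Int
  unify Bool ~ Int
  FAIL: mismatch Bool ~ Int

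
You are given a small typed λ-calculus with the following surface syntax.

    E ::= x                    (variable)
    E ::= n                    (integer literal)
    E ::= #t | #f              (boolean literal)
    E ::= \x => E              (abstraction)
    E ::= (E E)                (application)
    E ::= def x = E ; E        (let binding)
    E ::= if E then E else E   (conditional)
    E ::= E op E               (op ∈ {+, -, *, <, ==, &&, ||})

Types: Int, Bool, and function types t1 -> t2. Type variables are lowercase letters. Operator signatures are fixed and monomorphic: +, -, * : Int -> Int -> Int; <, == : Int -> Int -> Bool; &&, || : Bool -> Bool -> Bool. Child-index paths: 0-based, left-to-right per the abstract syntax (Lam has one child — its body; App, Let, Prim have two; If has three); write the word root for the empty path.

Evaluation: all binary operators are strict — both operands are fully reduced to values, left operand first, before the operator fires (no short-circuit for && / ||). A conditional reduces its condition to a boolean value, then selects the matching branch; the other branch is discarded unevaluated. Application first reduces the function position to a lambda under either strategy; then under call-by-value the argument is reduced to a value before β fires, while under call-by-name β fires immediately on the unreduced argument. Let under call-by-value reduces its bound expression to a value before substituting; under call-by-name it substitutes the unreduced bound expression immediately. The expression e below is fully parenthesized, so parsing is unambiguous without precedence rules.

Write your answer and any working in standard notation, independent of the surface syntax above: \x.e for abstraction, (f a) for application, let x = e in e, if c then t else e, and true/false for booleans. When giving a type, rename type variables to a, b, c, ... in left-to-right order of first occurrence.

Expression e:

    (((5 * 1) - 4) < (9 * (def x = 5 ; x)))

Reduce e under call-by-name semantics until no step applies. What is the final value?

Answer: true

Derivation:
step 0: (((5 * 1) - 4) < (9 * (let x = 5 in x)))
step 1: [delta@0.0] ((5 - 4) < (9 * (let x = 5 in x)))
step 2: [delta@0] (1 < (9 * (let x = 5 in x)))
step 3: [let@1.1] (1 < (9 * 5))
step 4: [delta@1] (1 < 45)
step 5: [delta@root] true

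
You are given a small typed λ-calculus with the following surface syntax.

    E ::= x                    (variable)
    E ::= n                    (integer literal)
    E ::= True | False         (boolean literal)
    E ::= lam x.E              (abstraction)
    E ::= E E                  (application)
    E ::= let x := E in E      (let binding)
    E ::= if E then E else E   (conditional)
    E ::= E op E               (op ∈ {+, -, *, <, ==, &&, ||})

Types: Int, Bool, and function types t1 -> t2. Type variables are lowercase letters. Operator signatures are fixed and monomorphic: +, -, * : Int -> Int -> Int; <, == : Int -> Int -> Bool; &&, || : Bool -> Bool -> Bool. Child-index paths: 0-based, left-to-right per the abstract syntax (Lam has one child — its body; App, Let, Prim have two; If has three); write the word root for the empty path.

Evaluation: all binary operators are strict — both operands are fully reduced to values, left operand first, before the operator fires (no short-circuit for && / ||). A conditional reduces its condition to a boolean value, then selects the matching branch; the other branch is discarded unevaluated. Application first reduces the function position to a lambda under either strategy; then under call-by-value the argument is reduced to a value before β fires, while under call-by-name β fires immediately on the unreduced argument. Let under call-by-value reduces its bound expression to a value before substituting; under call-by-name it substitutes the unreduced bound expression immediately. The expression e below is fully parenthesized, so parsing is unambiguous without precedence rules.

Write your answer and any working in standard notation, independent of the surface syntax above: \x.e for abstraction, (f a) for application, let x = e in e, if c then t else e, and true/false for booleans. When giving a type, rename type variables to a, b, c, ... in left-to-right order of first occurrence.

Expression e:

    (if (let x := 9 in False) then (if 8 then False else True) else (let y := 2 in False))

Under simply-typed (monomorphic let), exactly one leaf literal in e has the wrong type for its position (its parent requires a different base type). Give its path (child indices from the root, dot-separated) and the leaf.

Working:
let x : Int
  unify Bool ~ Bool
  unify Int ~ Bool
  FAIL: mismatch Int ~ Bool

Answer: 1.0 : 8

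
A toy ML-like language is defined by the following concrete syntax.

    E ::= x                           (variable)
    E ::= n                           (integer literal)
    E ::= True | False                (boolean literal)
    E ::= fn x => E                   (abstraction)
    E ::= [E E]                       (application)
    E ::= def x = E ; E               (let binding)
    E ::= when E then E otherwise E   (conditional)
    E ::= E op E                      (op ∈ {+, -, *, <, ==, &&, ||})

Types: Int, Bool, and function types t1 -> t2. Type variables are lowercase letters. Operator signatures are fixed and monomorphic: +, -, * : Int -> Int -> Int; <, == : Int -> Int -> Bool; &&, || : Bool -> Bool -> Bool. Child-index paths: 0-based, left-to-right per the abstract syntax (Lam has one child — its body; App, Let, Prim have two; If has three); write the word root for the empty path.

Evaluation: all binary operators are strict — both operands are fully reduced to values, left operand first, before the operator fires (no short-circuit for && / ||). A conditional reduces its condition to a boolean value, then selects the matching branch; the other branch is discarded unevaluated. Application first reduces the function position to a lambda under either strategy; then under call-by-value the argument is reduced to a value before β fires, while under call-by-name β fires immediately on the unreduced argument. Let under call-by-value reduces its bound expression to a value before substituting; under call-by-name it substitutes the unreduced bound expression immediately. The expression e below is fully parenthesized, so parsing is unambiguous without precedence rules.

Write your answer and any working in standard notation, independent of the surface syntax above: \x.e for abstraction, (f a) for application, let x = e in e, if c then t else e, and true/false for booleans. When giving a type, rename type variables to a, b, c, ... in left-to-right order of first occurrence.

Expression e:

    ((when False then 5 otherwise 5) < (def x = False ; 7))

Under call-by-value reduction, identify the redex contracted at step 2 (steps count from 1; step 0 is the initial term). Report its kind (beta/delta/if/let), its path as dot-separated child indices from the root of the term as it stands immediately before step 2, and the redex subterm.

Answer: let at 1 : (let x = false in 7)

Working:
step 0: ((if false then 5 else 5) < (let x = false in 7))
step 1: [if@0] (5 < (let x = false in 7))
step 2: [let@1] (5 < 7)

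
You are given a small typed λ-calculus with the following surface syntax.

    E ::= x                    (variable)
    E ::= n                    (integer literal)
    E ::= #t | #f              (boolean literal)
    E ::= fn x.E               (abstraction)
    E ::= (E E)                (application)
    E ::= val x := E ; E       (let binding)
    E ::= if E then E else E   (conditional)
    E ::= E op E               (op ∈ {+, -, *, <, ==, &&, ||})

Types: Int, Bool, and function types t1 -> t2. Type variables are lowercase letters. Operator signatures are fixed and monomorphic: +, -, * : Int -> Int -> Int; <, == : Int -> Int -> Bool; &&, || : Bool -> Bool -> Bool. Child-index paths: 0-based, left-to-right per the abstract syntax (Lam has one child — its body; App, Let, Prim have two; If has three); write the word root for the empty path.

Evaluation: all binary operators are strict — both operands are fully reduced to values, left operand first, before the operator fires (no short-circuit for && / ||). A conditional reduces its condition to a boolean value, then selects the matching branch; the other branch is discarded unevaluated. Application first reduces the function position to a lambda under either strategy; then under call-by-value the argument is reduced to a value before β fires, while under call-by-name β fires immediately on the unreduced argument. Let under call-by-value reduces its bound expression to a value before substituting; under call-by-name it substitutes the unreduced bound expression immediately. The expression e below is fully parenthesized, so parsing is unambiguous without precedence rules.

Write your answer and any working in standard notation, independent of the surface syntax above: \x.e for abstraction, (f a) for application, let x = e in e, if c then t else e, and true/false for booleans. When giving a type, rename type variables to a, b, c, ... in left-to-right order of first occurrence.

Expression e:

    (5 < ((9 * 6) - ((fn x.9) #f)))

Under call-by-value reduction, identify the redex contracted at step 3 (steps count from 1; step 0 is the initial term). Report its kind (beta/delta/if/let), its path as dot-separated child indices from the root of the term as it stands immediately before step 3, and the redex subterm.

Working:
step 0: (5 < ((9 * 6) - ((\x.9) false)))
step 1: [delta@1.0] (5 < (54 - ((\x.9) false)))
step 2: [beta@1.1] (5 < (54 - 9))
step 3: [delta@1] (5 < 45)

Answer: delta at 1 : (54 - 9)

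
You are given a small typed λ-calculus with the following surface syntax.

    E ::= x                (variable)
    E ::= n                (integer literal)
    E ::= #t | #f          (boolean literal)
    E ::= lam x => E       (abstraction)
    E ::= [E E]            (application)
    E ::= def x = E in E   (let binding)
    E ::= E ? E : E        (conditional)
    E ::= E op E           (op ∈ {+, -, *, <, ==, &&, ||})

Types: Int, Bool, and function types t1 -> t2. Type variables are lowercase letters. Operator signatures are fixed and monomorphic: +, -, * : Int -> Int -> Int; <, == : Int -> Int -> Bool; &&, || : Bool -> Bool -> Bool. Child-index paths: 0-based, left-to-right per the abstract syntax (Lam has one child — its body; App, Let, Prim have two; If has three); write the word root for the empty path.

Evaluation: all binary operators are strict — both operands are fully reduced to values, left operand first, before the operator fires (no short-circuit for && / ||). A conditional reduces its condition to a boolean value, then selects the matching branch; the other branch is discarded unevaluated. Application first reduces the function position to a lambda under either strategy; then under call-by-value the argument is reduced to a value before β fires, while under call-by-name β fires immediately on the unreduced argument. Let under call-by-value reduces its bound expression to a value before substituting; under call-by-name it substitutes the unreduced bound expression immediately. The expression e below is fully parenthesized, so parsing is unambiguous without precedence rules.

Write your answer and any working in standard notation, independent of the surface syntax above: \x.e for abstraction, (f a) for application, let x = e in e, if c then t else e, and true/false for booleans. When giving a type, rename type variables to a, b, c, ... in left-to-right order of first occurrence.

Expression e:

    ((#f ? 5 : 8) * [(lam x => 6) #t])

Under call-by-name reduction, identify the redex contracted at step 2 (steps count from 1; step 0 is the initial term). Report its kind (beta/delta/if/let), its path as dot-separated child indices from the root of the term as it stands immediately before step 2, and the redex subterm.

Answer: beta at 1 : ((\x.6) true)

Trace:
step 0: ((if false then 5 else 8) * ((\x.6) true))
step 1: [if@0] (8 * ((\x.6) true))
step 2: [beta@1] (8 * 6)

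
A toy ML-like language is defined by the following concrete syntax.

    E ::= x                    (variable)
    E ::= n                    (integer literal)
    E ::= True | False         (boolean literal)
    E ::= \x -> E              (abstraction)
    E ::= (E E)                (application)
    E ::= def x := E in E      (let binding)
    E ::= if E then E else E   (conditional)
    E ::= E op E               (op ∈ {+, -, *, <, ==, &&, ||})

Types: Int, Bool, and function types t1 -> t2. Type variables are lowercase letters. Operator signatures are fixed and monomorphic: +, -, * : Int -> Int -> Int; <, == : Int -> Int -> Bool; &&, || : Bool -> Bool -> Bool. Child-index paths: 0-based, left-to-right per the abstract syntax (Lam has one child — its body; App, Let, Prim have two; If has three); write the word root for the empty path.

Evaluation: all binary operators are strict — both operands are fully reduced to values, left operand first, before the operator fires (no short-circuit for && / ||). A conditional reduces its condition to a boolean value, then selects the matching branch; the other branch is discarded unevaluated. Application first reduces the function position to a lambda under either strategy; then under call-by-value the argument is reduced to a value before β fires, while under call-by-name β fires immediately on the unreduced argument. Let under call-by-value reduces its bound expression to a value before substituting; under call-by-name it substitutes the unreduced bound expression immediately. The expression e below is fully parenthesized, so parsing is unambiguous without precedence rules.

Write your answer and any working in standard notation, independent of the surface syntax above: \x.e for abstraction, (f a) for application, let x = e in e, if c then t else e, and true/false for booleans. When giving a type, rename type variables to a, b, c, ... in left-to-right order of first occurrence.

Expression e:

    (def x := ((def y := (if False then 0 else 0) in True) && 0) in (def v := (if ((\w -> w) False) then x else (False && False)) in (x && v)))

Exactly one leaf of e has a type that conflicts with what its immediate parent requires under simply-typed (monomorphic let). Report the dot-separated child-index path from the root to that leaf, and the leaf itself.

Answer: 0.1 : 0

Working:
  unify Bool ~ Bool
  unify Int ~ Int
let y : Int
  unify Bool ~ Bool
  unify Int ~ Bool
  FAIL: mismatch Int ~ Bool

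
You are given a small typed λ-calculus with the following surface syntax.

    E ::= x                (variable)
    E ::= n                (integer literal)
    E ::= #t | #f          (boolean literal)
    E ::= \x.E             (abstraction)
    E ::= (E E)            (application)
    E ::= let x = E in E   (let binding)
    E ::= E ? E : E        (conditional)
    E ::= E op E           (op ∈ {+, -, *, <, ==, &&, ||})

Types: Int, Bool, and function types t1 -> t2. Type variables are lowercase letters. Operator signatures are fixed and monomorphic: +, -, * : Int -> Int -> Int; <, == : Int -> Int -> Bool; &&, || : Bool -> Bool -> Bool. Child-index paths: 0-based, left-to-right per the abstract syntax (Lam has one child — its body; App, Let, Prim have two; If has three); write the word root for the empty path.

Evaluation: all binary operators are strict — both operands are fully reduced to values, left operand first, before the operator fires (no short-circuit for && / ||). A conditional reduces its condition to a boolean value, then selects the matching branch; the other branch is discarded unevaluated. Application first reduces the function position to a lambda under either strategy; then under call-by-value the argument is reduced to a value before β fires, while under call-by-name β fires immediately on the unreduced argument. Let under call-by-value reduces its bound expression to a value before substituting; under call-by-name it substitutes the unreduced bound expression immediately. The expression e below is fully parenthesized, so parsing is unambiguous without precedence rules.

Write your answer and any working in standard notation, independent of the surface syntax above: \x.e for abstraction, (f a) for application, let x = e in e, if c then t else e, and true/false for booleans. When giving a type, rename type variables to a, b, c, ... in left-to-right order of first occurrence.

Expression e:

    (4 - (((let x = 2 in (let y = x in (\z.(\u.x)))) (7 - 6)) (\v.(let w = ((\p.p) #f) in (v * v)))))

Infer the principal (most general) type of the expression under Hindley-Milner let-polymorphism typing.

Answer: Int

Working:
  unify Int ~ Int
let x : Int
x : Int
let y : Int
x : Int
\u._ : b -> Int
\z._ : a -> b -> Int
  unify Int ~ Int
  unify Int ~ Int
  unify a -> b -> Int ~ Int -> c
  unify a ~ Int
  unify b -> Int ~ c
_ _ : b -> Int
p : e
\p._ : e -> e
  unify e -> e ~ Bool -> f
  unify e ~ Bool
  unify Bool ~ f
_ _ : Bool
let w : Bool
v : d
  unify d ~ Int
v : Int
  unify Int ~ Int
\v._ : Int -> Int
  unify b -> Int ~ (Int -> Int) -> g
  unify b ~ Int -> Int
  unify Int ~ g
_ _ : Int
  unify Int ~ Int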